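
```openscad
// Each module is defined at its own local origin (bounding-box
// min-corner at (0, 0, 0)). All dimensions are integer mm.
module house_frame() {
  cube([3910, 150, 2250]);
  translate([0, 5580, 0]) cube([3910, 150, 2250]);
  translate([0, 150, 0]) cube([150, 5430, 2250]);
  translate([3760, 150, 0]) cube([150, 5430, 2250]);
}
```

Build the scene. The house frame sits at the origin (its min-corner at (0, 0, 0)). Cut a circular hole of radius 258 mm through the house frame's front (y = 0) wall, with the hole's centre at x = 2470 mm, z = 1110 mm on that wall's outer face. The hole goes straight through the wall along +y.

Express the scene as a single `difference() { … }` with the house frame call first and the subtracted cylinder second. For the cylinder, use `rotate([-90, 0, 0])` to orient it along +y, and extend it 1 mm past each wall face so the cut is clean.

difference() {
  house_frame();
  translate([2470, -1, 1110]) rotate([-90, 0, 0]) cylinder(h = 152, r = 258);
}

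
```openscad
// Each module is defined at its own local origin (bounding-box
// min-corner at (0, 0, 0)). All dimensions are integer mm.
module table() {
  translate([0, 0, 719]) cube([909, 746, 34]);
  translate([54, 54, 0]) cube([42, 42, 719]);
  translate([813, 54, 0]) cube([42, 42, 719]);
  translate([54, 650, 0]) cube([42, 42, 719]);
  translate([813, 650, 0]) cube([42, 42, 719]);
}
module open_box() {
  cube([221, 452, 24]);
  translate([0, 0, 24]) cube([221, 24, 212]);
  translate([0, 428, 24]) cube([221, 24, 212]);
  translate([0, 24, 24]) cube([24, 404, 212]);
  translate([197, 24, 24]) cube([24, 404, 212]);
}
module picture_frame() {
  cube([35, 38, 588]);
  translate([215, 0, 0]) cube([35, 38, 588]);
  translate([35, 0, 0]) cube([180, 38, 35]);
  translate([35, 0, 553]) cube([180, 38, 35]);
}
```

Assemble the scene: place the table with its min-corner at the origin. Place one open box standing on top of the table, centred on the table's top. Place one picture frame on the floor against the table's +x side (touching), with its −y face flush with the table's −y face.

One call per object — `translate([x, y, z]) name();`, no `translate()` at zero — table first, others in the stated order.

table();
translate([344, 147, 753]) open_box();
translate([909, 0, 0]) picture_frame();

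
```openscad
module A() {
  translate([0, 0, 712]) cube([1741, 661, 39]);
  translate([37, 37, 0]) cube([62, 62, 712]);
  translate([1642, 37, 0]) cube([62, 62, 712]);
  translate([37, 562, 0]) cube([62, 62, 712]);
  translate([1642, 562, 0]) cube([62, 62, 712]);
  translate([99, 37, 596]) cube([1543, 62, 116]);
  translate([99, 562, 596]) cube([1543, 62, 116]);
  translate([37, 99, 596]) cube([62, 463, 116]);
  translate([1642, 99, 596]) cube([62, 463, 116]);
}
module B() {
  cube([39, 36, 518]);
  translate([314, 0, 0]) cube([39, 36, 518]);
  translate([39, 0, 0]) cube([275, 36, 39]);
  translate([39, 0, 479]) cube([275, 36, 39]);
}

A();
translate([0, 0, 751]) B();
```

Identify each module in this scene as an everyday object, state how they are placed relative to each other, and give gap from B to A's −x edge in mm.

The picture frame's min-x is at 0; the table's min-x is 0; gap = 0 mm.

A is a table. B is a picture frame. The picture frame is on top of the table. The gap from the picture frame to the table's −x edge is 0 mm.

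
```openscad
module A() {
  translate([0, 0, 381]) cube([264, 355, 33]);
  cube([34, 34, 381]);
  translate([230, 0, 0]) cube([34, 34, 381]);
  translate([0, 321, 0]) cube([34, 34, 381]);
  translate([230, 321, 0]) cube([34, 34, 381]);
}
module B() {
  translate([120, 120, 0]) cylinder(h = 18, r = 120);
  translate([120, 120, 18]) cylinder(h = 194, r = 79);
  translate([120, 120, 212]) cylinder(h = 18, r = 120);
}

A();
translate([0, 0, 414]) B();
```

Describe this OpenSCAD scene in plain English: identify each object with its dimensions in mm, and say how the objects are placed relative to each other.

A is a four-legged stool. The seat is a 264×355×33 mm slab whose top surface is at z = 414 mm; four square legs, each 34×34 mm in cross-section, run from the floor (z = 0) to the underside of the seat, each flush with a corner of the seat.

B is a spool: two coaxial disc flanges of radius 120 mm and thickness 18 mm, joined by a core cylinder of radius 79 mm and height 194 mm. The lower flange rests on z = 0 and the three cylinders share a vertical axis.

The spool is on top of the stool.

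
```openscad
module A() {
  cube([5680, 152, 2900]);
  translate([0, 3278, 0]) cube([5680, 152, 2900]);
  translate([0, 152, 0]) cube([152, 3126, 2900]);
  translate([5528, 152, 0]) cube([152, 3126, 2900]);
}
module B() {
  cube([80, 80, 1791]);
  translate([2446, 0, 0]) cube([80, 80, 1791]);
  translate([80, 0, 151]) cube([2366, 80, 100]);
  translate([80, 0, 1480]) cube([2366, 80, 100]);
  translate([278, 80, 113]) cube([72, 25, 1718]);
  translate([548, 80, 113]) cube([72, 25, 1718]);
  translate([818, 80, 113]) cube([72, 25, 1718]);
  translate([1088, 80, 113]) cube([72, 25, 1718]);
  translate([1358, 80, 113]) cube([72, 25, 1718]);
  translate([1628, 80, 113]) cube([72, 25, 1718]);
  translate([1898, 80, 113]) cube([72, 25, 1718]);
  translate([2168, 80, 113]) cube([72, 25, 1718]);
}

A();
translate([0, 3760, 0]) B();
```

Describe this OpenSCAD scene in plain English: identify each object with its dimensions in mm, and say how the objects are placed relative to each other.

A is the wall frame of a small rectangular building: four walls, each 2900 mm tall and 152 mm thick, enclosing a footprint 5680 mm (x) by 3430 mm (y) outside-to-outside, with no floor or roof. The front and back walls (the −y and +y sides) span the full width; the two side walls fit between them.

B is a fence section. Two 80×80 mm posts, 1791 mm tall, stand on the floor with a clear span of 2366 mm between their inner faces. Two horizontal rails of 80×100 mm section span the gap between the posts with their undersides at z = 151 mm and z = 1480 mm, flush with the posts' −y face. 8 pickets, each 72 mm wide, 25 mm thick and 1718 mm tall, are fixed to the +y face of the rails with their bottoms at z = 113 mm, evenly spaced across the span with equal gaps (rounded down to the nearest mm) at the −x end and between each pair — any rounding remainder accumulates at the +x end.

The fence section is on the floor beside the house frame on its +y side.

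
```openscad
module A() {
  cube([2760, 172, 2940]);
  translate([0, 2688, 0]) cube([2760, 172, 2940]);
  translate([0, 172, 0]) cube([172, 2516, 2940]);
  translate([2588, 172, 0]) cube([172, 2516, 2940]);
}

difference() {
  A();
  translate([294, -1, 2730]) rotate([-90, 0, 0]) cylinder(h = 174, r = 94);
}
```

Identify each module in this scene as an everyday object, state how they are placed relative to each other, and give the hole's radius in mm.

The subtracted cylinder has r = 94 mm.

A is a house frame. The house frame has a circular hole through its front wall. The hole's radius is 94 mm.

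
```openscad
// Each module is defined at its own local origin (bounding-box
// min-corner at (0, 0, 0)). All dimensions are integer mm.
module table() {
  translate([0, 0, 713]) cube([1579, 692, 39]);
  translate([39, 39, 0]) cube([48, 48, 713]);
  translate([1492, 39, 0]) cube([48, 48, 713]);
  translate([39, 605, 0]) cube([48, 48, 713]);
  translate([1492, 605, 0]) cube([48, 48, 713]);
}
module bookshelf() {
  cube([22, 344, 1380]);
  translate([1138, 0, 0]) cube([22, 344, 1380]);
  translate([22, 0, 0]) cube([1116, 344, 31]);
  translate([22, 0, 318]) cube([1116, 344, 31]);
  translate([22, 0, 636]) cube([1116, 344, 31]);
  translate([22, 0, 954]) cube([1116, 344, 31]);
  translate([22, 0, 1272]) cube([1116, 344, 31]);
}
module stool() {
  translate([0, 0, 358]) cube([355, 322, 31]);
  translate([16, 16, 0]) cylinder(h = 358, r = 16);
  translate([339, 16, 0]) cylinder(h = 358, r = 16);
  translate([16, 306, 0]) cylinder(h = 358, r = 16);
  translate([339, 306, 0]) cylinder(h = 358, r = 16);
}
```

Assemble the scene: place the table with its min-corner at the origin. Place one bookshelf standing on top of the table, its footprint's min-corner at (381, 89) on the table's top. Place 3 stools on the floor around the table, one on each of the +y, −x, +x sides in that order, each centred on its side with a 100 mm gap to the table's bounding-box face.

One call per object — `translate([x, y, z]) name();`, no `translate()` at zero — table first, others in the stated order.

table();
translate([381, 89, 752]) bookshelf();
translate([612, 792, 0]) stool();
translate([-455, 185, 0]) stool();
translate([1679, 185, 0]) stool();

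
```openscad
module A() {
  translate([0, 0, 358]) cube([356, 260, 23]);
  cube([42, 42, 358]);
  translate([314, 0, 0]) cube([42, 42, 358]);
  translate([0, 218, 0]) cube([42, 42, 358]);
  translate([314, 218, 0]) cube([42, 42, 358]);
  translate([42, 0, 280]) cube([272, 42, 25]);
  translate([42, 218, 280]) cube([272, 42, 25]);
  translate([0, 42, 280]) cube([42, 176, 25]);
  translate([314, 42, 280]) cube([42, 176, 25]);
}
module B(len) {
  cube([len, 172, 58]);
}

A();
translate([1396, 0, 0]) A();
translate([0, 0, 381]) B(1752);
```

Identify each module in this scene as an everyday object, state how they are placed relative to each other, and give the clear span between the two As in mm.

A is a stool. B is a beam. A beam spans the tops of two stools. The clear span between the two stools is 1040 mm.

Second stool starts at x = 1396; first ends at x = 356; clear span = 1396 − 356 = 1040 mm.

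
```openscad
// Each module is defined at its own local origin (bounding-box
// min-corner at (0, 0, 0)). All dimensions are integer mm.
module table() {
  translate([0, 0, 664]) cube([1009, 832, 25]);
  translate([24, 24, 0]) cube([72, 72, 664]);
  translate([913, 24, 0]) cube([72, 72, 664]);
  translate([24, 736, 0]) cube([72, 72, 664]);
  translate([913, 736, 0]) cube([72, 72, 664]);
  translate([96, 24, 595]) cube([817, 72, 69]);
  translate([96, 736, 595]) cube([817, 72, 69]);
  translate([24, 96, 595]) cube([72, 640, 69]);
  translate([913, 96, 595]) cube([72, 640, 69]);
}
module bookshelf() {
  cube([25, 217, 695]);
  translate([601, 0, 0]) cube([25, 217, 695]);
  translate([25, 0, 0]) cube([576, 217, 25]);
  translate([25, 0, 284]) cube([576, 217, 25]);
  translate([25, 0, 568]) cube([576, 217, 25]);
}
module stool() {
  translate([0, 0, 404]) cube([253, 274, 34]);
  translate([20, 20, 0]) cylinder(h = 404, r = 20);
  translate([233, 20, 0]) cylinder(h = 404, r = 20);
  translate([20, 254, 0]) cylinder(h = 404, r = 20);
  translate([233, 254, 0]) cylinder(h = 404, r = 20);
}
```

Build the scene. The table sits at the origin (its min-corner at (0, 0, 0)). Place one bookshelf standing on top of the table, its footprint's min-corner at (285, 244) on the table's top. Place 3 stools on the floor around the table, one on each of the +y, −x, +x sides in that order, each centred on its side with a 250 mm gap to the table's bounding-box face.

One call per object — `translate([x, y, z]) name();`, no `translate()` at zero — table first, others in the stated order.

table();
translate([285, 244, 689]) bookshelf();
translate([378, 1082, 0]) stool();
translate([-503, 279, 0]) stool();
translate([1259, 279, 0]) stool();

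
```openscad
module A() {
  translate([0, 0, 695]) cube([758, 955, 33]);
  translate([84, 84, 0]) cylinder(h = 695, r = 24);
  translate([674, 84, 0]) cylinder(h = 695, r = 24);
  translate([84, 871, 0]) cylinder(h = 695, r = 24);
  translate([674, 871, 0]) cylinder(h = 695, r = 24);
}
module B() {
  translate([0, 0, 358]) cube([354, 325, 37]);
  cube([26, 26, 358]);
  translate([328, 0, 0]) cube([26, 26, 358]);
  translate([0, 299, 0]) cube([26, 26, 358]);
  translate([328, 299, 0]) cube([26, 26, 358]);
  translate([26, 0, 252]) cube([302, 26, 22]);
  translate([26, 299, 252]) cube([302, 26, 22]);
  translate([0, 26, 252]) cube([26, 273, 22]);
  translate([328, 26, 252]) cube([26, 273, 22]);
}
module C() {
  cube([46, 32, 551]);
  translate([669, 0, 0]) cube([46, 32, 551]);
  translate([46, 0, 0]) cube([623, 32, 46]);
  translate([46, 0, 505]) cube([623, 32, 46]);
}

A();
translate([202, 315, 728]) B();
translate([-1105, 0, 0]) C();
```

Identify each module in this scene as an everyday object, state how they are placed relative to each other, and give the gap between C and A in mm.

A is a table. B is a stool. C is a picture frame. The stool is on top of the table, centred. The picture frame is on the floor beside the table on its −x side. The gap between the picture frame and the table is 390 mm.

The picture frame's nearest face is 390 mm from the table's −x face.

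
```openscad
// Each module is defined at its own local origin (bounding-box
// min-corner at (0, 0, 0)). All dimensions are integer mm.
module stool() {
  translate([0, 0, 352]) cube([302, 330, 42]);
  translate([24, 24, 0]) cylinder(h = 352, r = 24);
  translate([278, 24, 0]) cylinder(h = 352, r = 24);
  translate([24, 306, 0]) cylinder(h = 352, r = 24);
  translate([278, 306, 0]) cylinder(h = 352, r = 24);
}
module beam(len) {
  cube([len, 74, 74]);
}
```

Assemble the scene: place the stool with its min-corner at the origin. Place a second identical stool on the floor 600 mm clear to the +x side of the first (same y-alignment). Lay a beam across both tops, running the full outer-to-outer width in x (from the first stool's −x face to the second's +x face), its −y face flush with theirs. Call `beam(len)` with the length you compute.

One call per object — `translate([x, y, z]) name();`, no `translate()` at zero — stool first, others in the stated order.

stool();
translate([902, 0, 0]) stool();
translate([0, 0, 394]) beam(1204);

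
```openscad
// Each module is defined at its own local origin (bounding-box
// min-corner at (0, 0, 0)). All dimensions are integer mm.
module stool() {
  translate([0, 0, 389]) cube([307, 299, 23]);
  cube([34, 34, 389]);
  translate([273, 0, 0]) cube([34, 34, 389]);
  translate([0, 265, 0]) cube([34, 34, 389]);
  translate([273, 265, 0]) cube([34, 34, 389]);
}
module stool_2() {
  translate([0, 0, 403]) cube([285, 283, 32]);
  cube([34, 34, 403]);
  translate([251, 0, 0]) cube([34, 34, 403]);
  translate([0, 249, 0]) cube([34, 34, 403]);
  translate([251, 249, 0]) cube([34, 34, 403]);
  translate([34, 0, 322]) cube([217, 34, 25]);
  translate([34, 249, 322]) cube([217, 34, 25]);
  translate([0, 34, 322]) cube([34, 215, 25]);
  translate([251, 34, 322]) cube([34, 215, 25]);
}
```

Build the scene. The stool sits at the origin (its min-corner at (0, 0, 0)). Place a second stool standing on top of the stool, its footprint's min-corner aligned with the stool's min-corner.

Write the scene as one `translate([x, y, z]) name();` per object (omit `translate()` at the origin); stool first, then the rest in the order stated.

stool();
translate([0, 0, 412]) stool_2();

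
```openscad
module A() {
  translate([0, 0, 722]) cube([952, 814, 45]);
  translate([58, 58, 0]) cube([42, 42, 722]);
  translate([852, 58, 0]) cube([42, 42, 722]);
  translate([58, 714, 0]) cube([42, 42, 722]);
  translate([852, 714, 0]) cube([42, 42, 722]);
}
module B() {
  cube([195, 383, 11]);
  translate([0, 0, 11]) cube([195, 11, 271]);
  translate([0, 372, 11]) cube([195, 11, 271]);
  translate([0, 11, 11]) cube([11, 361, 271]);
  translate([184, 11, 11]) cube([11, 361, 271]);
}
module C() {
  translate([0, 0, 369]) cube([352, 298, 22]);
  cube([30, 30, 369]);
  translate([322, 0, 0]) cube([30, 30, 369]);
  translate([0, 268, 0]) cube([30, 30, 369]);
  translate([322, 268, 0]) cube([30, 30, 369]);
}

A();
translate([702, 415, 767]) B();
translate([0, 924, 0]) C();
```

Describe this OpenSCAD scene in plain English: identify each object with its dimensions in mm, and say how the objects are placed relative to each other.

A is a table with a 952×814 mm rectangular top, 45 mm thick, top surface at z = 767 mm, supported by four 42×42 mm square legs, each inset 58 mm from the nearest pair of top edges, running from the floor.

B is an open-topped rectangular box: outside dimensions 195×383×282 mm, with a uniform wall and base thickness of 11 mm. The base is a full 195×383 slab on the floor; four walls sit on top of the base. The front and back walls (the −y and +y sides) span the full width; the two side walls fit between them.

C is a four-legged stool. The seat is a 352×298×22 mm slab whose top surface is at z = 391 mm; four square legs, each 30×30 mm in cross-section, run from the floor (z = 0) to the underside of the seat, each flush with a corner of the seat.

The open box is on top of the table. The stool is on the floor beside the table on its +y side.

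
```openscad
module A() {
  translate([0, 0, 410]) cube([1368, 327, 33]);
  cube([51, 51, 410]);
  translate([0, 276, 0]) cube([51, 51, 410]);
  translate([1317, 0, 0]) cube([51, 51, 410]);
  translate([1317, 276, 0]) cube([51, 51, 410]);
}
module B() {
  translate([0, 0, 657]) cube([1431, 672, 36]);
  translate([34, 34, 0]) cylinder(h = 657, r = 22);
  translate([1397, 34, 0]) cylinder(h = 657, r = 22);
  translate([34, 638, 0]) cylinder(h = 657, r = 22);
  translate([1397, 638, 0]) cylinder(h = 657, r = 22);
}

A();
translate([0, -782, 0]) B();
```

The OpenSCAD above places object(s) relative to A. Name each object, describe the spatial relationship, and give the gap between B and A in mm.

The table's nearest face is 110 mm from the bench's −y face.

A is a bench. B is a table. The table is on the floor beside the bench on its −y side. The gap between the table and the bench is 110 mm.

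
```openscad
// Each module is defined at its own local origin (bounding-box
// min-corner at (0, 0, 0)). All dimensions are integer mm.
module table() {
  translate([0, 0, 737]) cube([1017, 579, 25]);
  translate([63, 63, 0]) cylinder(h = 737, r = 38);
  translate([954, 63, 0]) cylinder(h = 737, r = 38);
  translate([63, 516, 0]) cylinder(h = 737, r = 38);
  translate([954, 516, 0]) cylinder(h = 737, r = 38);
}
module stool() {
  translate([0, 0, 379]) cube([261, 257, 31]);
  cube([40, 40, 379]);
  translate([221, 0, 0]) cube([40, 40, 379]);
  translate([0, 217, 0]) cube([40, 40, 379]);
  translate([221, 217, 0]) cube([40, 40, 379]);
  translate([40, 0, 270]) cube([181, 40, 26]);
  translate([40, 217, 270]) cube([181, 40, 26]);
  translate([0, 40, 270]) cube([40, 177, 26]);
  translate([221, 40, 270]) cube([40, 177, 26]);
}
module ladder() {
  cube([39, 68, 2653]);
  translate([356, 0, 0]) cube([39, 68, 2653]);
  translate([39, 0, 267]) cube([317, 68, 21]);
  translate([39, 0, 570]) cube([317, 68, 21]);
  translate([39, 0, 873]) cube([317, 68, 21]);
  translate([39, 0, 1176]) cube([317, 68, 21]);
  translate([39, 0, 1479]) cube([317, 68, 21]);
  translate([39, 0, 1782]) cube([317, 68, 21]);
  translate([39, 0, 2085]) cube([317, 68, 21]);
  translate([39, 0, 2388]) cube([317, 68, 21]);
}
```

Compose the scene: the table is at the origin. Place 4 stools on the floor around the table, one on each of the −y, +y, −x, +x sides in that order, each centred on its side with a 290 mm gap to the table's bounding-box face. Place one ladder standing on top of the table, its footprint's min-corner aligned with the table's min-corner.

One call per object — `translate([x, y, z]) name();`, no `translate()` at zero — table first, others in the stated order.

table();
translate([378, -547, 0]) stool();
translate([378, 869, 0]) stool();
translate([-551, 161, 0]) stool();
translate([1307, 161, 0]) stool();
translate([0, 0, 762]) ladder();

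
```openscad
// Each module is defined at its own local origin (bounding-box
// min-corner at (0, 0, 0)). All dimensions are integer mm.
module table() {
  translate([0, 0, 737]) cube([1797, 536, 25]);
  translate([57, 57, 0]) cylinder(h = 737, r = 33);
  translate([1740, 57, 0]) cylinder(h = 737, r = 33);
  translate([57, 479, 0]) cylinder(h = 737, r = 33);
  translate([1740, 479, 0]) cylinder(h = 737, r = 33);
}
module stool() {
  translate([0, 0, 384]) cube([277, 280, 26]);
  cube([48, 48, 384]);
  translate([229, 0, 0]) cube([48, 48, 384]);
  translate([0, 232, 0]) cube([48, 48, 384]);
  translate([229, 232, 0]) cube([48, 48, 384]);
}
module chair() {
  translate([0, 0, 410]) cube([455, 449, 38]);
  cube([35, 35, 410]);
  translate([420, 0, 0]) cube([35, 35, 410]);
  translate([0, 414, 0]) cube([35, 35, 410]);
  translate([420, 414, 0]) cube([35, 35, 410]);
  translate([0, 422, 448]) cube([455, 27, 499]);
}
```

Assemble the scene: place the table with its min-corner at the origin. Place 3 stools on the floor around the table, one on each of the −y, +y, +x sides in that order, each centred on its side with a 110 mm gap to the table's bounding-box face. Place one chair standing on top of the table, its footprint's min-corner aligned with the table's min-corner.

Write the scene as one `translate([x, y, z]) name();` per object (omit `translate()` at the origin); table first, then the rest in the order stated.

table();
translate([760, -390, 0]) stool();
translate([760, 646, 0]) stool();
translate([1907, 128, 0]) stool();
translate([0, 0, 762]) chair();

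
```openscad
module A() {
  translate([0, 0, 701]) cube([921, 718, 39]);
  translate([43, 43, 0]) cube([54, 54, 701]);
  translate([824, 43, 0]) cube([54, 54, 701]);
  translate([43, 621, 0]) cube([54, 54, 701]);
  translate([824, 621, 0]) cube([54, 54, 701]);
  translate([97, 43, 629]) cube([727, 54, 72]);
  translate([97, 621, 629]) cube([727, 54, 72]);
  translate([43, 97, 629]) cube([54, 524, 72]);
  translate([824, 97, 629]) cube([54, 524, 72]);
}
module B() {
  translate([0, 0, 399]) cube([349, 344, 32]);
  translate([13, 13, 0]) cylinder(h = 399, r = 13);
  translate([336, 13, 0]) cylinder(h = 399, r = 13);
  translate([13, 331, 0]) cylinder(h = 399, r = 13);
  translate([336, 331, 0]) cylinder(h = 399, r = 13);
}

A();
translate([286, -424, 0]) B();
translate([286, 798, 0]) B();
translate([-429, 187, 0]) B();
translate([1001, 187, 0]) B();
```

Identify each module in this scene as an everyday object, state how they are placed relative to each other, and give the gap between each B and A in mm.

Each stool's nearest face is 80 mm from the table's bounding box.

A is a table. B is a stool. Four stools sit around the table at the −y, +y, −x, +x sides. The gap between each stool and the table is 80 mm.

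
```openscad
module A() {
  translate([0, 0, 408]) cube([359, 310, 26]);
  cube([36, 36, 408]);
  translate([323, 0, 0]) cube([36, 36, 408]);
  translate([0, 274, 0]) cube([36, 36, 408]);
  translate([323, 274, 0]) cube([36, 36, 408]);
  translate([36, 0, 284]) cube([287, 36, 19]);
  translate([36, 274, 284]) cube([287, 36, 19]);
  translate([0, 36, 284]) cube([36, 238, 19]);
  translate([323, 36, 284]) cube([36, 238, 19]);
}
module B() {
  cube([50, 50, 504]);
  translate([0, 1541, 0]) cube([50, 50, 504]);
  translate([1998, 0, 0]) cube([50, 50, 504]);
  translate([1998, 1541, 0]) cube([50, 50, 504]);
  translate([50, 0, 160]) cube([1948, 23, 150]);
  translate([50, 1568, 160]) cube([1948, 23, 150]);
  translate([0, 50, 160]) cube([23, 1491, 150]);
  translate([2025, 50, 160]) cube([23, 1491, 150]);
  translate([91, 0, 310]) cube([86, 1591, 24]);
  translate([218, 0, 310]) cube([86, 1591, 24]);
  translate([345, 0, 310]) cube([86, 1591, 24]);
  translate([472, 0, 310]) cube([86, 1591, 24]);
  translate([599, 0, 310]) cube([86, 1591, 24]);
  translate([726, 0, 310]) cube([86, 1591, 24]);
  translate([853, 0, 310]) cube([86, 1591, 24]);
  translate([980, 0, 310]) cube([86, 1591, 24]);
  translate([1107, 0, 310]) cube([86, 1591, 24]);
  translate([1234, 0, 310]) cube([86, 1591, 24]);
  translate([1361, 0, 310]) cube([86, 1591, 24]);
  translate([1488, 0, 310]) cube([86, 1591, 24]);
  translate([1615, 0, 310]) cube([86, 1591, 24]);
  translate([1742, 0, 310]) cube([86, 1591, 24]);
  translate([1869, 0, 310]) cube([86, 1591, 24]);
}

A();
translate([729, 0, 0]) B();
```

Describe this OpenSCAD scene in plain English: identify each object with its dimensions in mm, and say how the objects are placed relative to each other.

A is a four-legged stool. The seat is a 359×310×26 mm slab whose top surface is at z = 434 mm; four square legs, each 36×36 mm in cross-section, run from the floor (z = 0) to the underside of the seat, each flush with a corner of the seat. Four stretchers, 36 mm wide and 19 mm tall, connect adjacent legs with their undersides at z = 284 mm, each running between the inner faces of the legs it joins and aligned with the legs' outer faces on the other axis.

B is a bed frame 2048 mm long (x) by 1591 mm wide (y). Four 50×50 mm corner posts, 504 mm tall, at the corners of the footprint. Four rails of 23 mm thickness and 150 mm height run between adjacent posts with their undersides at z = 160 mm, their outer faces flush with the outside of the frame (the two x-running rails run between the posts' inner faces; the two y-running rails run between the posts' inner faces). 15 slats, each 86 mm wide (x) and 24 mm thick, lie across the top of the two x-running rails, running the full 1591 mm width of the frame in y; the slats are evenly spaced along x between the inner faces of the end posts with equal gaps (rounded down to the nearest mm) at the −x end and between each pair — any rounding remainder accumulates at the +x end.

The bed frame is on the floor beside the stool on its +x side.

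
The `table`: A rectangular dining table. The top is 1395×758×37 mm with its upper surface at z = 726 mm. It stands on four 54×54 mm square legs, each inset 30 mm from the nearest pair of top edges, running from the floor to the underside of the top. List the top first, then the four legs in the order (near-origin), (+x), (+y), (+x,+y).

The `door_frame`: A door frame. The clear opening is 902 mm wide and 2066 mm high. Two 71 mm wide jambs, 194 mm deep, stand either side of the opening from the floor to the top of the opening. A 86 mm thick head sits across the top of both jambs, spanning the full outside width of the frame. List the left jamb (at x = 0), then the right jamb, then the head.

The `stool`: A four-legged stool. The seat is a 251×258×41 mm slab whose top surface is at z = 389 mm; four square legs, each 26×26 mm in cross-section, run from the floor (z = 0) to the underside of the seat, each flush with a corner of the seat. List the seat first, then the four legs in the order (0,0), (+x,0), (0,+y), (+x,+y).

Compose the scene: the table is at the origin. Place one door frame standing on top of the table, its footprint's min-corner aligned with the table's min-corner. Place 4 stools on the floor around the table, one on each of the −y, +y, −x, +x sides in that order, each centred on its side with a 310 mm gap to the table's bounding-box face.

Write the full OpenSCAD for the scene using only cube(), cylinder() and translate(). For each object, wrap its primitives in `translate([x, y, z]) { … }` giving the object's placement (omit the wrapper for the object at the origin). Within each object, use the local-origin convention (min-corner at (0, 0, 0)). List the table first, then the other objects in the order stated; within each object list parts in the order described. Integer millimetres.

translate([0, 0, 689]) cube([1395, 758, 37]);
translate([30, 30, 0]) cube([54, 54, 689]);
translate([1311, 30, 0]) cube([54, 54, 689]);
translate([30, 674, 0]) cube([54, 54, 689]);
translate([1311, 674, 0]) cube([54, 54, 689]);
translate([0, 0, 726]) {
  cube([71, 194, 2066]);
  translate([973, 0, 0]) cube([71, 194, 2066]);
  translate([0, 0, 2066]) cube([1044, 194, 86]);
}
translate([572, -568, 0]) {
  translate([0, 0, 348]) cube([251, 258, 41]);
  cube([26, 26, 348]);
  translate([225, 0, 0]) cube([26, 26, 348]);
  translate([0, 232, 0]) cube([26, 26, 348]);
  translate([225, 232, 0]) cube([26, 26, 348]);
}
translate([572, 1068, 0]) {
  translate([0, 0, 348]) cube([251, 258, 41]);
  cube([26, 26, 348]);
  translate([225, 0, 0]) cube([26, 26, 348]);
  translate([0, 232, 0]) cube([26, 26, 348]);
  translate([225, 232, 0]) cube([26, 26, 348]);
}
translate([-561, 250, 0]) {
  translate([0, 0, 348]) cube([251, 258, 41]);
  cube([26, 26, 348]);
  translate([225, 0, 0]) cube([26, 26, 348]);
  translate([0, 232, 0]) cube([26, 26, 348]);
  translate([225, 232, 0]) cube([26, 26, 348]);
}
translate([1705, 250, 0]) {
  translate([0, 0, 348]) cube([251, 258, 41]);
  cube([26, 26, 348]);
  translate([225, 0, 0]) cube([26, 26, 348]);
  translate([0, 232, 0]) cube([26, 26, 348]);
  translate([225, 232, 0]) cube([26, 26, 348]);
}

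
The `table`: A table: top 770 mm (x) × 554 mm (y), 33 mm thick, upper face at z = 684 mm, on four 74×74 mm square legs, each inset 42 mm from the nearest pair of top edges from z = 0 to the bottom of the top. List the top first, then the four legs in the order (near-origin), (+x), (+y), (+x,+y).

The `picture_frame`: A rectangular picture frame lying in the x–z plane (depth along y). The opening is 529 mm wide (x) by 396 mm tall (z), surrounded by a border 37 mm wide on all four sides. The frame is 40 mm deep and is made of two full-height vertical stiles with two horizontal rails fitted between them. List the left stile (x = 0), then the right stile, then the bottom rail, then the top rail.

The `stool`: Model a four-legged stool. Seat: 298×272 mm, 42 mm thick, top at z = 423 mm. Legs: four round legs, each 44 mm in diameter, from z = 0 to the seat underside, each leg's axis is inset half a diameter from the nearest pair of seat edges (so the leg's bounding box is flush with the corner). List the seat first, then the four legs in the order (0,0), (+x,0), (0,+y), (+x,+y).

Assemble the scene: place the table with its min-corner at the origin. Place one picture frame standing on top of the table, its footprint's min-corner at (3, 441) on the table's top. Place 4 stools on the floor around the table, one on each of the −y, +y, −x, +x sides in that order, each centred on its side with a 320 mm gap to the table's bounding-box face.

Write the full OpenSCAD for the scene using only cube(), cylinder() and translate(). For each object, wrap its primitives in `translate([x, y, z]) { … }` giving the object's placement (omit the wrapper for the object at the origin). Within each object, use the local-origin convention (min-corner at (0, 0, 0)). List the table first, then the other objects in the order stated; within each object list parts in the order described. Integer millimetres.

translate([0, 0, 651]) cube([770, 554, 33]);
translate([42, 42, 0]) cube([74, 74, 651]);
translate([654, 42, 0]) cube([74, 74, 651]);
translate([42, 438, 0]) cube([74, 74, 651]);
translate([654, 438, 0]) cube([74, 74, 651]);
translate([3, 441, 684]) {
  cube([37, 40, 470]);
  translate([566, 0, 0]) cube([37, 40, 470]);
  translate([37, 0, 0]) cube([529, 40, 37]);
  translate([37, 0, 433]) cube([529, 40, 37]);
}
translate([236, -592, 0]) {
  translate([0, 0, 381]) cube([298, 272, 42]);
  translate([22, 22, 0]) cylinder(h = 381, r = 22);
  translate([276, 22, 0]) cylinder(h = 381, r = 22);
  translate([22, 250, 0]) cylinder(h = 381, r = 22);
  translate([276, 250, 0]) cylinder(h = 381, r = 22);
}
translate([236, 874, 0]) {
  translate([0, 0, 381]) cube([298, 272, 42]);
  translate([22, 22, 0]) cylinder(h = 381, r = 22);
  translate([276, 22, 0]) cylinder(h = 381, r = 22);
  translate([22, 250, 0]) cylinder(h = 381, r = 22);
  translate([276, 250, 0]) cylinder(h = 381, r = 22);
}
translate([-618, 141, 0]) {
  translate([0, 0, 381]) cube([298, 272, 42]);
  translate([22, 22, 0]) cylinder(h = 381, r = 22);
  translate([276, 22, 0]) cylinder(h = 381, r = 22);
  translate([22, 250, 0]) cylinder(h = 381, r = 22);
  translate([276, 250, 0]) cylinder(h = 381, r = 22);
}
translate([1090, 141, 0]) {
  translate([0, 0, 381]) cube([298, 272, 42]);
  translate([22, 22, 0]) cylinder(h = 381, r = 22);
  translate([276, 22, 0]) cylinder(h = 381, r = 22);
  translate([22, 250, 0]) cylinder(h = 381, r = 22);
  translate([276, 250, 0]) cylinder(h = 381, r = 22);
}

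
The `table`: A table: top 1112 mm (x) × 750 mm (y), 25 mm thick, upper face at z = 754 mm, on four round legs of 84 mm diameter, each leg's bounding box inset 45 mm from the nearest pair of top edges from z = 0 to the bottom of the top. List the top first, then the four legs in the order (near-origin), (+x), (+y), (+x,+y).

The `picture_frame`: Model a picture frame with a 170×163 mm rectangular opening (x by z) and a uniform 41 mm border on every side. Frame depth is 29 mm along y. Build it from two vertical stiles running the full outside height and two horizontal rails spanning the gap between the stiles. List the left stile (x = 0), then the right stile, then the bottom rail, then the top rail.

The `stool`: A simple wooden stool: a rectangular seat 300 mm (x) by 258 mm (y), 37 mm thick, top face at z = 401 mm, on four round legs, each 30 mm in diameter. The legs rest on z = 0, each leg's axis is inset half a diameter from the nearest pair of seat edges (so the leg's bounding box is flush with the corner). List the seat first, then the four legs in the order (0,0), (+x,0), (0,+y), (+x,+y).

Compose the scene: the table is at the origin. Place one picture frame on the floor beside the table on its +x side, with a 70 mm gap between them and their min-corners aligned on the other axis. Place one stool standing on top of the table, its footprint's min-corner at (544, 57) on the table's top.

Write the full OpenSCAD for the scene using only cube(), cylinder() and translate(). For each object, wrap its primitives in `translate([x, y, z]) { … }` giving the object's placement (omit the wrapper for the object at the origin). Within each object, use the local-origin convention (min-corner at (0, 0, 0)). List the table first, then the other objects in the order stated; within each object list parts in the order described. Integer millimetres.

translate([0, 0, 729]) cube([1112, 750, 25]);
translate([87, 87, 0]) cylinder(h = 729, r = 42);
translate([1025, 87, 0]) cylinder(h = 729, r = 42);
translate([87, 663, 0]) cylinder(h = 729, r = 42);
translate([1025, 663, 0]) cylinder(h = 729, r = 42);
translate([1182, 0, 0]) {
  cube([41, 29, 245]);
  translate([211, 0, 0]) cube([41, 29, 245]);
  translate([41, 0, 0]) cube([170, 29, 41]);
  translate([41, 0, 204]) cube([170, 29, 41]);
}
translate([544, 57, 754]) {
  translate([0, 0, 364]) cube([300, 258, 37]);
  translate([15, 15, 0]) cylinder(h = 364, r = 15);
  translate([285, 15, 0]) cylinder(h = 364, r = 15);
  translate([15, 243, 0]) cylinder(h = 364, r = 15);
  translate([285, 243, 0]) cylinder(h = 364, r = 15);
}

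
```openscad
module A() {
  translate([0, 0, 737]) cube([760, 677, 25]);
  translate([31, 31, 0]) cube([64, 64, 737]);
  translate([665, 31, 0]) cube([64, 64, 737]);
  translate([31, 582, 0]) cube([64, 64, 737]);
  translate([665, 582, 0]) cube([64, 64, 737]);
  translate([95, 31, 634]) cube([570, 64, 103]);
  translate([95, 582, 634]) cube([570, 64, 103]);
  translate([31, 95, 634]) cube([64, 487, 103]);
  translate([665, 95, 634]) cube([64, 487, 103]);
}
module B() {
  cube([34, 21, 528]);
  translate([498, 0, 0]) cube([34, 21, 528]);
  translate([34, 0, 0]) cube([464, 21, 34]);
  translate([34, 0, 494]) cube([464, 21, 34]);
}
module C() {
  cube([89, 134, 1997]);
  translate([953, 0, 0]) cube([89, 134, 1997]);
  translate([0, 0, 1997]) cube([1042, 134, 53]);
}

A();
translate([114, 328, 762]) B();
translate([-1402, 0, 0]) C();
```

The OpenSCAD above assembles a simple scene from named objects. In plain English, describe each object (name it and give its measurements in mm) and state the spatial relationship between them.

A is a rectangular dining table. The top is 760×677×25 mm with its upper surface at z = 762 mm. It stands on four 64×64 mm square legs, each inset 31 mm from the nearest pair of top edges, running from the floor to the underside of the top. Four apron rails, 64 mm thick and 103 mm tall, run between adjacent legs with their top edges flush with the underside of the top and their outer faces flush with the legs' outer faces.

B is a picture frame with a 464×460 mm rectangular opening (x by z) and a uniform 34 mm border on every side. Frame depth is 21 mm along y. It is built from two vertical stiles running the full outside height and two horizontal rails spanning the gap between the stiles.

C is a rectangular door frame: two vertical jambs of 89×134 mm section, 1997 mm tall, with a clear opening 864 mm wide between their inner faces. A header 53 mm tall and 134 mm deep lies on top of the jambs and spans the full outside width.

The picture frame is on top of the table, centred. The door frame is on the floor beside the table on its −x side.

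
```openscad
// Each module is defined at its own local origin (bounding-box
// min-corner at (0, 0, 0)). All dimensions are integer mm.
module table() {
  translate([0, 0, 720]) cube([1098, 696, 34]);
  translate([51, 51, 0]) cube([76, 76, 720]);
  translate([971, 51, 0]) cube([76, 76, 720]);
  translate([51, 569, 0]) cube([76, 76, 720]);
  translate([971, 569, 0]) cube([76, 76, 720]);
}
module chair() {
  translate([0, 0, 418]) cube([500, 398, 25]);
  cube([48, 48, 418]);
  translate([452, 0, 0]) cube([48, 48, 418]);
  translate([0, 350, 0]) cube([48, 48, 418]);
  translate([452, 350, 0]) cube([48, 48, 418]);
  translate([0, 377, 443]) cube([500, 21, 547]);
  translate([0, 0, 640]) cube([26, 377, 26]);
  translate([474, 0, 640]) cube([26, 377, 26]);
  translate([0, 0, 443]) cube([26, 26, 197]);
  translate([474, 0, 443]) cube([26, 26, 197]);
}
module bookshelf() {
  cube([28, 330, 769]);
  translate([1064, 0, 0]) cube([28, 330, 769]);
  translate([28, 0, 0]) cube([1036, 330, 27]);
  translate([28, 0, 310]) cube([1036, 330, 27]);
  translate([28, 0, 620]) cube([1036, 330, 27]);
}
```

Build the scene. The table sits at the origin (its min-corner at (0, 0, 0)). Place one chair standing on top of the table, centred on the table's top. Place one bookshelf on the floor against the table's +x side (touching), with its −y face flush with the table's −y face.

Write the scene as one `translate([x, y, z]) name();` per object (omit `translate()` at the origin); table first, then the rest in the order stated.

table();
translate([299, 149, 754]) chair();
translate([1098, 0, 0]) bookshelf();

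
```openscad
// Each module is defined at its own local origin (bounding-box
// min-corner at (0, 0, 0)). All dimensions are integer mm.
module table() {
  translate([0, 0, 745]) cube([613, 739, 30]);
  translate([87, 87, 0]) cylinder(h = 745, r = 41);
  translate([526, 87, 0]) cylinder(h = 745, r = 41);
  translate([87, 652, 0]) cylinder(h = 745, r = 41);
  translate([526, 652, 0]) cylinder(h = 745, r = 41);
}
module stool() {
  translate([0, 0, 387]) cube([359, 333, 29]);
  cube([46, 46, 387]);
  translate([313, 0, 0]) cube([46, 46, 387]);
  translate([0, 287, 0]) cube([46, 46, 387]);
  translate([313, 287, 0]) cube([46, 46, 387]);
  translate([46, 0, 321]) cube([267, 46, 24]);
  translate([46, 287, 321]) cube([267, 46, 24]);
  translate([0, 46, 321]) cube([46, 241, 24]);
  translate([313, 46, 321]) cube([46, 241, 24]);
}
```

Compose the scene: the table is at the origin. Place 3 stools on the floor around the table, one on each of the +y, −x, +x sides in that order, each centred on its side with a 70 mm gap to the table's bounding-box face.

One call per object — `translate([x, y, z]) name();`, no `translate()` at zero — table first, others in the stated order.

table();
translate([127, 809, 0]) stool();
translate([-429, 203, 0]) stool();
translate([683, 203, 0]) stool();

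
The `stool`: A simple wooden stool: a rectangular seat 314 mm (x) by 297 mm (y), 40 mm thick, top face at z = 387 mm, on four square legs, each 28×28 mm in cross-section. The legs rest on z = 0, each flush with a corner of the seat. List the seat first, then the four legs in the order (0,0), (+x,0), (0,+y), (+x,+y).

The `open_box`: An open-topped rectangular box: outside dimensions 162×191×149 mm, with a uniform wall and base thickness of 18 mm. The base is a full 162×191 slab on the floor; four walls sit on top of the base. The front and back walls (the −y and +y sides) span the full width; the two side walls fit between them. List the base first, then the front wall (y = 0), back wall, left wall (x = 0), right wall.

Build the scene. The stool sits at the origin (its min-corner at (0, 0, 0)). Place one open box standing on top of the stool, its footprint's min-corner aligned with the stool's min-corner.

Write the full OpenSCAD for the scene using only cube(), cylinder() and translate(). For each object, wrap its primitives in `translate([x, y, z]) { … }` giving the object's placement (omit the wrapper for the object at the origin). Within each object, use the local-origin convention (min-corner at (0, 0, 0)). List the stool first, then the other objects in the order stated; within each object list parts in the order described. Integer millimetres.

translate([0, 0, 347]) cube([314, 297, 40]);
cube([28, 28, 347]);
translate([286, 0, 0]) cube([28, 28, 347]);
translate([0, 269, 0]) cube([28, 28, 347]);
translate([286, 269, 0]) cube([28, 28, 347]);
translate([0, 0, 387]) {
  cube([162, 191, 18]);
  translate([0, 0, 18]) cube([162, 18, 131]);
  translate([0, 173, 18]) cube([162, 18, 131]);
  translate([0, 18, 18]) cube([18, 155, 131]);
  translate([144, 18, 18]) cube([18, 155, 131]);
}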